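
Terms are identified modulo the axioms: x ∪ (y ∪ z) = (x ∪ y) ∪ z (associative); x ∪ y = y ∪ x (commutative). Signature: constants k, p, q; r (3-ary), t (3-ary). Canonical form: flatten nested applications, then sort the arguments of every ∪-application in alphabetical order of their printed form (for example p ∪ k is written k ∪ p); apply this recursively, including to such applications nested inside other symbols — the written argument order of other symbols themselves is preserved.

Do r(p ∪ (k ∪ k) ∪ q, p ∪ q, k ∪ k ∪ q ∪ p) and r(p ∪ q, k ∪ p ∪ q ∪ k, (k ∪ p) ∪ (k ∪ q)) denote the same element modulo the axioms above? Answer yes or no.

Left:  r(p ∪ (k ∪ k) ∪ q, p ∪ q, k ∪ k ∪ q ∪ p)
  Descend into:  p ∪ (k ∪ k) ∪ q
  Merge nested applications:  p ∪ k ∪ k ∪ q
  Order the arguments:  k ∪ k ∪ p ∪ q
  Rebuild:  r(k ∪ k ∪ p ∪ q, p ∪ q, k ∪ k ∪ p ∪ q)
Right:  r(p ∪ q, k ∪ p ∪ q ∪ k, (k ∪ p) ∪ (k ∪ q))
  Focus inside:  (k ∪ p) ∪ (k ∪ q)
  Merge nested applications:  k ∪ p ∪ k ∪ q
  Sort arguments:  k ∪ k ∪ p ∪ q
  Reassemble:  r(p ∪ q, k ∪ k ∪ p ∪ q, k ∪ k ∪ p ∪ q)

Answer: no — r(k ∪ k ∪ p ∪ q, p ∪ q, k ∪ k ∪ p ∪ q) vs r(p ∪ q, k ∪ k ∪ p ∪ q, k ∪ k ∪ p ∪ q)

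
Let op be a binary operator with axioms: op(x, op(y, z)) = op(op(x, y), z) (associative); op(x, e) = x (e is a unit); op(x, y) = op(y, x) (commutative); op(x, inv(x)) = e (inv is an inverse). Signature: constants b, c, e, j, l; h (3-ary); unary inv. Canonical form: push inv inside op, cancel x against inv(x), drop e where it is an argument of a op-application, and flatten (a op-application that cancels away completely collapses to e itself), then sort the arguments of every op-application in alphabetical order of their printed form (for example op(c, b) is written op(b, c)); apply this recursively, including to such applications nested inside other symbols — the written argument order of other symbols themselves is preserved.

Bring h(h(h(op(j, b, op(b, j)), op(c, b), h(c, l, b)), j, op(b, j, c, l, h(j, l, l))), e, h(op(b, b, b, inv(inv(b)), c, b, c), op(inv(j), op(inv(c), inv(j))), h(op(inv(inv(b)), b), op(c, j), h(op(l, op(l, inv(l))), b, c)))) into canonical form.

Work inside:  op(b, b, b, inv(inv(b)), c, b, c)
Push inv inside:  distribute inv over op and collapse double inv
Collect:  op(b, b, b, b, b, c, c)
Reassemble:  h(h(h(op(b, b, j, j), op(b, c), h(c, l, b)), j, op(b, c, h(j, l, l), j, l)), e, h(op(b, b, b, b, b, c, c), op(inv(c), inv(j), inv(j)), h(op(b, b), op(c, j), h(l, b, c))))

Answer: h(h(h(op(b, b, j, j), op(b, c), h(c, l, b)), j, op(b, c, h(j, l, l), j, l)), e, h(op(b, b, b, b, b, c, c), op(inv(c), inv(j), inv(j)), h(op(b, b), op(c, j), h(l, b, c))))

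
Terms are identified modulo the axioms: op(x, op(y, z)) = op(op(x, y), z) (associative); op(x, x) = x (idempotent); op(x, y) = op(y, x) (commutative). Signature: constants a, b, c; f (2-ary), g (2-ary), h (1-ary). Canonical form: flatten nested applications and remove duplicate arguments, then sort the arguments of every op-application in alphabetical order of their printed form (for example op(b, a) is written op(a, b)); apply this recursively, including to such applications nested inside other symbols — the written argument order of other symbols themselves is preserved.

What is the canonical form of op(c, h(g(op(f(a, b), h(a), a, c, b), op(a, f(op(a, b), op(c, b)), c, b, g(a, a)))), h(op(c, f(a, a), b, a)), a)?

Answer: op(a, c, h(g(op(a, b, c, f(a, b), h(a)), op(a, b, c, f(op(a, b), op(b, c)), g(a, a)))), h(op(a, b, c, f(a, a))))

Derivation:
Canonicalize subterm:  h(g(op(f(a, b), h(a), a, c, b), op(a, f(op(a, b), op(c, b)), c, b, g(a, a))))  →  h(g(op(a, b, c, f(a, b), h(a)), op(a, b, c, f(op(a, b), op(b, c)), g(a, a))))
Simplify inside:  h(op(c, f(a, a), b, a))  →  h(op(a, b, c, f(a, a)))
Sort arguments:  op(a, c, h(g(op(a, b, c, f(a, b), h(a)), op(a, b, c, f(op(a, b), op(b, c)), g(a, a)))), h(op(a, b, c, f(a, a))))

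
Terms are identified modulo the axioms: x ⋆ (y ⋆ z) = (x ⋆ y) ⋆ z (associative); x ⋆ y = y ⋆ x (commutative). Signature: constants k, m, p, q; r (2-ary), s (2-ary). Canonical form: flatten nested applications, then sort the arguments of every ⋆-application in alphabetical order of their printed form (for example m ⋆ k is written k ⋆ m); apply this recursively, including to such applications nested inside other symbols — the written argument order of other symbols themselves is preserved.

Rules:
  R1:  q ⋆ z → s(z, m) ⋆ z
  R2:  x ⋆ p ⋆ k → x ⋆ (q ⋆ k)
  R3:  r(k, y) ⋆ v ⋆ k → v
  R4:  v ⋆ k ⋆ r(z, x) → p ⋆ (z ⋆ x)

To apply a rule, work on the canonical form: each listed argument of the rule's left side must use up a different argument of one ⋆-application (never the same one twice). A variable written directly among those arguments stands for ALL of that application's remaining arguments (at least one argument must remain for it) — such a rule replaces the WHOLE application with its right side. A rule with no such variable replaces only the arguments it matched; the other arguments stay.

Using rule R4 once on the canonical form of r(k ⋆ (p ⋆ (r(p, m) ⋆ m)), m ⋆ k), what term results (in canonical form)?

Canonical form:  r(k ⋆ m ⋆ p ⋆ r(p, m), k ⋆ m)
Apply R4:  consuming k, r(p, m);  v := m ⋆ p, x := m, z := p
The variable takes the whole remainder — replace the entire application.
Result:  r(m ⋆ p ⋆ p, k ⋆ m)

Answer: r(m ⋆ p ⋆ p, k ⋆ m)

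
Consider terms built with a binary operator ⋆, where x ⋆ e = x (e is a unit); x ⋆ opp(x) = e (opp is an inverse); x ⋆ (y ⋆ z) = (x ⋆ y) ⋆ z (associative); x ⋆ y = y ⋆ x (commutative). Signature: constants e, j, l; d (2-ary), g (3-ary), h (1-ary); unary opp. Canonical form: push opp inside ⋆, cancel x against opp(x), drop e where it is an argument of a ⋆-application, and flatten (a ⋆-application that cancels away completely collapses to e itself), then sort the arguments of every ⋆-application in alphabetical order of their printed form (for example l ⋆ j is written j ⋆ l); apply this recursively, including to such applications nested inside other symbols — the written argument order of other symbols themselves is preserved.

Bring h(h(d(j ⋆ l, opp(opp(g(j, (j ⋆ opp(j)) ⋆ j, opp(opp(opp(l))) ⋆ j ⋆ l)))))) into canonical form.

Focus inside:  opp(opp(opp(l))) ⋆ j ⋆ l
Push opp inside:  distribute opp over ⋆ and collapse double opp
Cancel:  l cancels
Collect terms:  j
Reassemble:  h(h(d(j ⋆ l, g(j, j, j))))

Answer: h(h(d(j ⋆ l, g(j, j, j))))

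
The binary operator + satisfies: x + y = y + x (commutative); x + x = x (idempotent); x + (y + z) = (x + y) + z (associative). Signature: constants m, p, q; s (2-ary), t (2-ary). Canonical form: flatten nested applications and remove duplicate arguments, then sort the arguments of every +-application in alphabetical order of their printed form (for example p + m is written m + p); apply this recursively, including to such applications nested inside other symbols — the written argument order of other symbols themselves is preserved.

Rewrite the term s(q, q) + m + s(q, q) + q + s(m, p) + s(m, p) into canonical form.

Answer: m + q + s(m, p) + s(q, q)

Derivation:
Idempotence:  drop duplicate s(q, q), s(m, p)
Order the arguments:  m + q + s(m, p) + s(q, q)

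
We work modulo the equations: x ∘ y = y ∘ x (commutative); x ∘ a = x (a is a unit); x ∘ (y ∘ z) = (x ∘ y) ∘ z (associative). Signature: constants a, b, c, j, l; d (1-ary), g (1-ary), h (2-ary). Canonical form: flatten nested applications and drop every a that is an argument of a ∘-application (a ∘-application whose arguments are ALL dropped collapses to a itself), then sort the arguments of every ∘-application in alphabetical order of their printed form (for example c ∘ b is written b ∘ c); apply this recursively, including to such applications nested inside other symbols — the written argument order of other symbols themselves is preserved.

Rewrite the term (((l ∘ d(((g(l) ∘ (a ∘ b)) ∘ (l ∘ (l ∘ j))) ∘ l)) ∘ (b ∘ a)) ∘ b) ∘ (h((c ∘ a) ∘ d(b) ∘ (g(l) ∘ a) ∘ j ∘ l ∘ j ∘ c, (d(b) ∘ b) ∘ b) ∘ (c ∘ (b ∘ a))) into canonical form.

Answer: b ∘ b ∘ b ∘ c ∘ d(b ∘ g(l) ∘ j ∘ l ∘ l ∘ l) ∘ h(c ∘ c ∘ d(b) ∘ g(l) ∘ j ∘ j ∘ l, b ∘ b ∘ d(b)) ∘ l

Derivation:
Merge nested applications:  l ∘ d(((g(l) ∘ (a ∘ b)) ∘ (l ∘ (l ∘ j))) ∘ l) ∘ b ∘ a ∘ b ∘ h((c ∘ a) ∘ d(b) ∘ (g(l) ∘ a) ∘ j ∘ l ∘ j ∘ c, (d(b) ∘ b) ∘ b) ∘ c ∘ b ∘ a
Simplify inside:  d(((g(l) ∘ (a ∘ b)) ∘ (l ∘ (l ∘ j))) ∘ l)  →  d(b ∘ g(l) ∘ j ∘ l ∘ l ∘ l)
Simplify inside:  h((c ∘ a) ∘ d(b) ∘ (g(l) ∘ a) ∘ j ∘ l ∘ j ∘ c, (d(b) ∘ b) ∘ b)  →  h(c ∘ c ∘ d(b) ∘ g(l) ∘ j ∘ j ∘ l, b ∘ b ∘ d(b))
Units out:  drop a (×2)
Sort:  b ∘ b ∘ b ∘ c ∘ d(b ∘ g(l) ∘ j ∘ l ∘ l ∘ l) ∘ h(c ∘ c ∘ d(b) ∘ g(l) ∘ j ∘ j ∘ l, b ∘ b ∘ d(b)) ∘ l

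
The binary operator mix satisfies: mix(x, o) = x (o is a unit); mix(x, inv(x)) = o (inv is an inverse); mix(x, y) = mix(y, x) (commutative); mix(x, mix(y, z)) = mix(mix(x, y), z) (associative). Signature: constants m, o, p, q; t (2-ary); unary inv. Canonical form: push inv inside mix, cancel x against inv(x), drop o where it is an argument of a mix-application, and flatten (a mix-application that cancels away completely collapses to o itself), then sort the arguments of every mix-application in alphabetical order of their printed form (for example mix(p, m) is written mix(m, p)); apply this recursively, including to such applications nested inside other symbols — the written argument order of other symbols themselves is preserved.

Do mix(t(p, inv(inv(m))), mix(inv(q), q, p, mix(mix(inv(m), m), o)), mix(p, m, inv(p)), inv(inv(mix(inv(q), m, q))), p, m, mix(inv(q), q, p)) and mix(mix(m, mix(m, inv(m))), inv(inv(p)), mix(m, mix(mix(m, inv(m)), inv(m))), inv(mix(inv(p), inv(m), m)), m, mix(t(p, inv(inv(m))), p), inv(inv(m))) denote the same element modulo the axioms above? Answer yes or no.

Answer: yes — both canonical forms are mix(m, m, m, p, p, p, t(p, m))

Derivation:
Left:  mix(t(p, inv(inv(m))), mix(inv(q), q, p, mix(mix(inv(m), m), o)), mix(p, m, inv(p)), inv(inv(mix(inv(q), m, q))), p, m, mix(inv(q), q, p))
  Push inv inside:  distribute inv over mix and collapse double inv
  Cancel inverse pairs:  q cancels
  Combine occurrences:  mix(t(p, m), p, p, p, m, m, m)
  Sort arguments:  mix(m, m, m, p, p, p, t(p, m))
Right:  mix(mix(m, mix(m, inv(m))), inv(inv(p)), mix(m, mix(mix(m, inv(m)), inv(m))), inv(mix(inv(p), inv(m), m)), m, mix(t(p, inv(inv(m))), p), inv(inv(m)))
  Push inv inside:  distribute inv over mix and collapse double inv
  Collect terms:  mix(m, m, m, p, p, p, t(p, m))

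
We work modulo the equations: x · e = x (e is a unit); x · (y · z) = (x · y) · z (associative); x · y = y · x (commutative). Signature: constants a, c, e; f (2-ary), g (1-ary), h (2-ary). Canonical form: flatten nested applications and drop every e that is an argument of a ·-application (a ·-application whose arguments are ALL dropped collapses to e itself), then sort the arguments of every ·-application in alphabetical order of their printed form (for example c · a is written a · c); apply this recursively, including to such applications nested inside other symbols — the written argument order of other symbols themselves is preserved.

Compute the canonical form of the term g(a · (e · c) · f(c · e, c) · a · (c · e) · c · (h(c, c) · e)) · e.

Simplify inside:  g(a · (e · c) · f(c · e, c) · a · (c · e) · c · (h(c, c) · e))  →  g(a · a · c · c · c · f(c, c) · h(c, c))
Unit:  drop e
Order the arguments:  g(a · a · c · c · c · f(c, c) · h(c, c))

Answer: g(a · a · c · c · c · f(c, c) · h(c, c))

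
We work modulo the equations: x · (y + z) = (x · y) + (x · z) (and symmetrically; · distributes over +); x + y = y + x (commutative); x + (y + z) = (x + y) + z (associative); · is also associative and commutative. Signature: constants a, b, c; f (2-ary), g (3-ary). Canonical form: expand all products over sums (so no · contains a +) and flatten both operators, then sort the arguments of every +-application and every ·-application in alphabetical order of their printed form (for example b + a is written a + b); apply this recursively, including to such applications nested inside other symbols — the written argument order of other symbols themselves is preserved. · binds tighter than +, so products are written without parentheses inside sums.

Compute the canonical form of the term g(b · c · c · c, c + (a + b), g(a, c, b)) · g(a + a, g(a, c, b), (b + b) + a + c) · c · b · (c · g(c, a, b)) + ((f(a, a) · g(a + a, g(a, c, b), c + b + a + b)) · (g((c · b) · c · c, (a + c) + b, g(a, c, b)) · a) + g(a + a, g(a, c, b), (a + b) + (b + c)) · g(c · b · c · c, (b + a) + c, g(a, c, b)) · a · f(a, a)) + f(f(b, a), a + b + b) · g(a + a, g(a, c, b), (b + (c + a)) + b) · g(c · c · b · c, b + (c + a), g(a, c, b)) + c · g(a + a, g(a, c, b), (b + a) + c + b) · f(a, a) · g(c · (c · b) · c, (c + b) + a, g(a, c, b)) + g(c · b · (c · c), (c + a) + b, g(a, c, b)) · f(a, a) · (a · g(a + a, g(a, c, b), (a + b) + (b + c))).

Answer: a · f(a, a) · g(a + a, g(a, c, b), a + b + b + c) · g(b · c · c · c, a + b + c, g(a, c, b)) + a · f(a, a) · g(a + a, g(a, c, b), a + b + b + c) · g(b · c · c · c, a + b + c, g(a, c, b)) + a · f(a, a) · g(a + a, g(a, c, b), a + b + b + c) · g(b · c · c · c, a + b + c, g(a, c, b)) + b · c · c · g(a + a, g(a, c, b), a + b + b + c) · g(b · c · c · c, a + b + c, g(a, c, b)) · g(c, a, b) + c · f(a, a) · g(a + a, g(a, c, b), a + b + b + c) · g(b · c · c · c, a + b + c, g(a, c, b)) + f(f(b, a), a + b + b) · g(a + a, g(a, c, b), a + b + b + c) · g(b · c · c · c, a + b + c, g(a, c, b))

Derivation:
Un-nest:  b · c · c · g(a + a, g(a, c, b), a + b + b + c) · g(b · c · c · c, a + b + c, g(a, c, b)) · g(c, a, b) + a · f(a, a) · g(a + a, g(a, c, b), a + b + b + c) · g(b · c · c · c, a + b + c, g(a, c, b)) + a · f(a, a) · g(a + a, g(a, c, b), a + b + b + c) · g(b · c · c · c, a + b + c, g(a, c, b)) + f(f(b, a), a + b + b) · g(a + a, g(a, c, b), a + b + b + c) · g(b · c · c · c, a + b + c, g(a, c, b)) + c · f(a, a) · g(a + a, g(a, c, b), a + b + b + c) · g(b · c · c · c, a + b + c, g(a, c, b)) + a · f(a, a) · g(a + a, g(a, c, b), a + b + b + c) · g(b · c · c · c, a + b + c, g(a, c, b))
Sort:  a · f(a, a) · g(a + a, g(a, c, b), a + b + b + c) · g(b · c · c · c, a + b + c, g(a, c, b)) + a · f(a, a) · g(a + a, g(a, c, b), a + b + b + c) · g(b · c · c · c, a + b + c, g(a, c, b)) + a · f(a, a) · g(a + a, g(a, c, b), a + b + b + c) · g(b · c · c · c, a + b + c, g(a, c, b)) + b · c · c · g(a + a, g(a, c, b), a + b + b + c) · g(b · c · c · c, a + b + c, g(a, c, b)) · g(c, a, b) + c · f(a, a) · g(a + a, g(a, c, b), a + b + b + c) · g(b · c · c · c, a + b + c, g(a, c, b)) + f(f(b, a), a + b + b) · g(a + a, g(a, c, b), a + b + b + c) · g(b · c · c · c, a + b + c, g(a, c, b))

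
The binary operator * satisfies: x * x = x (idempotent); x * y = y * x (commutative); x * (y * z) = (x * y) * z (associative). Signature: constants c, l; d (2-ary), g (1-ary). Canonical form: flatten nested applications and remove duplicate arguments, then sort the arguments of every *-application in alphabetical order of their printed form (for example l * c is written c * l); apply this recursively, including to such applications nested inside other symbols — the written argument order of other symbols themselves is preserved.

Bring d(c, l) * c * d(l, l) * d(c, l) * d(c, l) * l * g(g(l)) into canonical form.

Answer: c * d(c, l) * d(l, l) * g(g(l)) * l

Derivation:
Idempotence:  drop duplicate d(c, l), d(c, l)
Order the arguments:  c * d(c, l) * d(l, l) * g(g(l)) * l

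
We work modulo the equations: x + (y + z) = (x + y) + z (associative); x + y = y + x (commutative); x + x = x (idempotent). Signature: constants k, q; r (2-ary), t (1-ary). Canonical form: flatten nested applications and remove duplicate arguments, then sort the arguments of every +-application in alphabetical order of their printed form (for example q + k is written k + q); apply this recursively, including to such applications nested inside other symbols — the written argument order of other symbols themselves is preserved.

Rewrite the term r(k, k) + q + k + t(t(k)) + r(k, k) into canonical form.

Drop duplicates:  drop duplicate r(k, k)
Order the arguments:  k + q + r(k, k) + t(t(k))

Answer: k + q + r(k, k) + t(t(k))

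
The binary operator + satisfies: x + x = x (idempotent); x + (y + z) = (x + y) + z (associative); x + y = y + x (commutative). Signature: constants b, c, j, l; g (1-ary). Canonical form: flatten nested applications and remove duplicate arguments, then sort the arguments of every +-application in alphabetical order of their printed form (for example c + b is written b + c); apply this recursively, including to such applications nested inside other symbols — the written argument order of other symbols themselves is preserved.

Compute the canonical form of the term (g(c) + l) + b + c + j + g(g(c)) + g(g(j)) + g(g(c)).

Answer: b + c + g(c) + g(g(c)) + g(g(j)) + j + l

Derivation:
Merge nested applications:  g(c) + l + b + c + j + g(g(c)) + g(g(j)) + g(g(c))
Drop duplicates:  drop duplicate g(g(c))
Sort arguments:  b + c + g(c) + g(g(c)) + g(g(j)) + j + l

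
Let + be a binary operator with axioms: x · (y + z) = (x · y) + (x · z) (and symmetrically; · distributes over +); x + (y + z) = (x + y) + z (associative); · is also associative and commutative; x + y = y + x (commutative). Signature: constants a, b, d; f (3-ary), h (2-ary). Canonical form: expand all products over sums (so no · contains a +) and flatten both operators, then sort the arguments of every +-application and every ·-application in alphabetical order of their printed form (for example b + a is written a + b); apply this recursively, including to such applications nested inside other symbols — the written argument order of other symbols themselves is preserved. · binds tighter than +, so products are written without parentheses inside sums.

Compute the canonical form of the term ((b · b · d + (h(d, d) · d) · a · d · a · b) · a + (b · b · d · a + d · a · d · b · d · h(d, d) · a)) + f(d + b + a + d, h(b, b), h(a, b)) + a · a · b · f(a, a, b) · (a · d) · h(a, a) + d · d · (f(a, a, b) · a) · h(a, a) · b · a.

Answer: a · a · a · b · d · d · h(d, d) + a · a · a · b · d · f(a, a, b) · h(a, a) + a · a · b · d · d · d · h(d, d) + a · a · b · d · d · f(a, a, b) · h(a, a) + a · b · b · d + a · b · b · d + f(a + b + d + d, h(b, b), h(a, b))

Derivation:
Distribute:  a · b · b · d + a · a · a · b · d · d · h(d, d) + a · b · b · d + a · a · b · d · d · d · h(d, d) + f(a + b + d + d, h(b, b), h(a, b)) + a · a · a · b · d · f(a, a, b) · h(a, a) + a · a · b · d · d · f(a, a, b) · h(a, a)
Sort:  a · a · a · b · d · d · h(d, d) + a · a · a · b · d · f(a, a, b) · h(a, a) + a · a · b · d · d · d · h(d, d) + a · a · b · d · d · f(a, a, b) · h(a, a) + a · b · b · d + a · b · b · d + f(a + b + d + d, h(b, b), h(a, b))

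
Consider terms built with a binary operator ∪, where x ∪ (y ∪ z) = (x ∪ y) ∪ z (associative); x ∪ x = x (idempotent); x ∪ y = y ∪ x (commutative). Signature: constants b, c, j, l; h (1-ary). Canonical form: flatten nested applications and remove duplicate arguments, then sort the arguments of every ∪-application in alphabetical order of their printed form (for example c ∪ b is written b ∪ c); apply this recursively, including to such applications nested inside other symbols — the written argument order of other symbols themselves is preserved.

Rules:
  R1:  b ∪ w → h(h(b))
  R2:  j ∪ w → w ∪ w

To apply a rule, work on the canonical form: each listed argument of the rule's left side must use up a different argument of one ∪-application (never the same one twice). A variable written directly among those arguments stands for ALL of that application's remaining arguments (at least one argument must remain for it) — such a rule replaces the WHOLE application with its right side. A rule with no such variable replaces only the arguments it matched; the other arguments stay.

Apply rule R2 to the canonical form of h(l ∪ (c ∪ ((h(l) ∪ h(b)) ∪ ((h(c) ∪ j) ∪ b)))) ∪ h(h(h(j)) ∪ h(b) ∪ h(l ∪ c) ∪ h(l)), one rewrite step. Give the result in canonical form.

Answer: h(b ∪ c ∪ h(b) ∪ h(c) ∪ h(l) ∪ l) ∪ h(h(b) ∪ h(c ∪ l) ∪ h(h(j)) ∪ h(l))

Derivation:
Canonical form:  h(b ∪ c ∪ h(b) ∪ h(c) ∪ h(l) ∪ j ∪ l) ∪ h(h(b) ∪ h(c ∪ l) ∪ h(h(j)) ∪ h(l))
Match R2:  consume j;  w := b ∪ c ∪ h(b) ∪ h(c) ∪ h(l) ∪ l
Every leftover argument binds to the variable; the entire application is replaced.
Giving:  h(b ∪ c ∪ h(b) ∪ h(c) ∪ h(l) ∪ l) ∪ h(h(b) ∪ h(c ∪ l) ∪ h(h(j)) ∪ h(l))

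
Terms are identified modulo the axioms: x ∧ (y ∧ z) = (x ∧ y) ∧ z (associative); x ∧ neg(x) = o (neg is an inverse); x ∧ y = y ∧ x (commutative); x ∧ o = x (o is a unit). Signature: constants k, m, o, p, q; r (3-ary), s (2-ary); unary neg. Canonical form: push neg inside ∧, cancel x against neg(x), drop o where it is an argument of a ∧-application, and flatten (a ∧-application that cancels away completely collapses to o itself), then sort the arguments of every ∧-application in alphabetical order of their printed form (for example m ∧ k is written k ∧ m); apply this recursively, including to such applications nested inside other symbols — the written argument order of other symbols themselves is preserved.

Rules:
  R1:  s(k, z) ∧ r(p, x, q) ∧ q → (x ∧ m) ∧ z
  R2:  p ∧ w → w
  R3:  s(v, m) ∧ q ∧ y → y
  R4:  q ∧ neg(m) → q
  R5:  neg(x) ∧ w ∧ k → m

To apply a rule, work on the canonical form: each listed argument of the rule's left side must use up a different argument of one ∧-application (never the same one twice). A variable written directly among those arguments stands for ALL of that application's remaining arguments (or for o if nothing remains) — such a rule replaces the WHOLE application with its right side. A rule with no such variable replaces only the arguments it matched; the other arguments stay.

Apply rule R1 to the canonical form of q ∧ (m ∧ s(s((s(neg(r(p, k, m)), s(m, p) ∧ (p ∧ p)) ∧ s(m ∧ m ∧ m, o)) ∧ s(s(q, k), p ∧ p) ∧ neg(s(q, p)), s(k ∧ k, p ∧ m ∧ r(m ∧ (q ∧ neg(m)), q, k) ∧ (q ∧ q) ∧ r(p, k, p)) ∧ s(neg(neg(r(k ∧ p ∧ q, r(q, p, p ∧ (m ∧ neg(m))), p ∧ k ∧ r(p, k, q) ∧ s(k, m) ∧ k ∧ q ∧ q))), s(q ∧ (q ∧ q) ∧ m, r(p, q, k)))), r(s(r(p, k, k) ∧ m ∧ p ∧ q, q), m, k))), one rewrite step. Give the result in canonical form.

Answer: m ∧ q ∧ s(s(neg(s(q, p)) ∧ s(m ∧ m ∧ m, o) ∧ s(neg(r(p, k, m)), p ∧ p ∧ s(m, p)) ∧ s(s(q, k), p ∧ p), s(k ∧ k, m ∧ p ∧ q ∧ q ∧ r(p, k, p) ∧ r(q, q, k)) ∧ s(r(k ∧ p ∧ q, r(q, p, p), k ∧ k ∧ k ∧ m ∧ m ∧ p ∧ q), s(m ∧ q ∧ q ∧ q, r(p, q, k)))), r(s(m ∧ p ∧ q ∧ r(p, k, k), q), m, k))

Derivation:
Canonical form:  m ∧ q ∧ s(s(neg(s(q, p)) ∧ s(m ∧ m ∧ m, o) ∧ s(neg(r(p, k, m)), p ∧ p ∧ s(m, p)) ∧ s(s(q, k), p ∧ p), s(k ∧ k, m ∧ p ∧ q ∧ q ∧ r(p, k, p) ∧ r(q, q, k)) ∧ s(r(k ∧ p ∧ q, r(q, p, p), k ∧ k ∧ p ∧ q ∧ q ∧ r(p, k, q) ∧ s(k, m)), s(m ∧ q ∧ q ∧ q, r(p, q, k)))), r(s(m ∧ p ∧ q ∧ r(p, k, k), q), m, k))
Apply R1:  consuming q, r(p, k, q), s(k, m);  x := k, z := m
Giving:  m ∧ q ∧ s(s(neg(s(q, p)) ∧ s(m ∧ m ∧ m, o) ∧ s(neg(r(p, k, m)), p ∧ p ∧ s(m, p)) ∧ s(s(q, k), p ∧ p), s(k ∧ k, m ∧ p ∧ q ∧ q ∧ r(p, k, p) ∧ r(q, q, k)) ∧ s(r(k ∧ p ∧ q, r(q, p, p), k ∧ k ∧ k ∧ m ∧ m ∧ p ∧ q), s(m ∧ q ∧ q ∧ q, r(p, q, k)))), r(s(m ∧ p ∧ q ∧ r(p, k, k), q), m, k))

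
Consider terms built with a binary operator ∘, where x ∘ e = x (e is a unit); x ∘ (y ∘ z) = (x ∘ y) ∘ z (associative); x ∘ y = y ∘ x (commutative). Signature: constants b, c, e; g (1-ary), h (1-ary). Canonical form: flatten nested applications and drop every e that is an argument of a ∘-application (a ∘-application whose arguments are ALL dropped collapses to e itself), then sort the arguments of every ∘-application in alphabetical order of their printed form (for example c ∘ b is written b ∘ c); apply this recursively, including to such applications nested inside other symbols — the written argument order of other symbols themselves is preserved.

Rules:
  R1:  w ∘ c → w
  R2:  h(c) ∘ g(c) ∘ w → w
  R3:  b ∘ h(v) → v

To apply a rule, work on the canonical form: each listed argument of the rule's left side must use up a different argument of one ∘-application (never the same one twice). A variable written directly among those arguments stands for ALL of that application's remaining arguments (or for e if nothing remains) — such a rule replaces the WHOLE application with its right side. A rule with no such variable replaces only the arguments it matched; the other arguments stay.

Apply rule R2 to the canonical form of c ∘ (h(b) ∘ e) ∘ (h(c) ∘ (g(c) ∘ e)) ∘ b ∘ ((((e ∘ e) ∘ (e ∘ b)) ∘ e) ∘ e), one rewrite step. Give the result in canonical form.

Answer: b ∘ b ∘ c ∘ h(b)

Derivation:
Canonical form:  b ∘ b ∘ c ∘ g(c) ∘ h(b) ∘ h(c)
Apply R2:  consuming g(c), h(c);  w := b ∘ b ∘ c ∘ h(b)
The extension variable absorbs all remaining arguments, so the whole application is rewritten.
Result:  b ∘ b ∘ c ∘ h(b)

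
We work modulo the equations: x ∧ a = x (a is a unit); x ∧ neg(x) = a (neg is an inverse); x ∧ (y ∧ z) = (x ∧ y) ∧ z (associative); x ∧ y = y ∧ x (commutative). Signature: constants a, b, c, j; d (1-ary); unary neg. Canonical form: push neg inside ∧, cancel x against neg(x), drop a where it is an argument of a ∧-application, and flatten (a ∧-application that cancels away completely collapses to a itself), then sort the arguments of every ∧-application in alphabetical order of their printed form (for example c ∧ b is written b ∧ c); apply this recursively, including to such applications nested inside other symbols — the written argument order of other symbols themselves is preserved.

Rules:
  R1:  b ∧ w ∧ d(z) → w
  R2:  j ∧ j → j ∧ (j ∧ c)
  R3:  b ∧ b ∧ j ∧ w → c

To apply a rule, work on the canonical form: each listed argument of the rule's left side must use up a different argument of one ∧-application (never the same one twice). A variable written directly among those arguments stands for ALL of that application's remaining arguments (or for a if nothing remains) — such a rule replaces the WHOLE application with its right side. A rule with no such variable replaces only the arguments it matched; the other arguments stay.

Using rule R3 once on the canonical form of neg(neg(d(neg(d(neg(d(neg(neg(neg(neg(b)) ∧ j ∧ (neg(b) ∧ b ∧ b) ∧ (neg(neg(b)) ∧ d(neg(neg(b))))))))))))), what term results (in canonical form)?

Canonical form:  d(neg(d(neg(d(b ∧ b ∧ b ∧ d(b) ∧ j)))))
Match R3:  consume b, b, j;  w := b ∧ d(b)
The extension variable absorbs all remaining arguments, so the whole application is rewritten.
New term:  d(neg(d(neg(d(c)))))

Answer: d(neg(d(neg(d(c)))))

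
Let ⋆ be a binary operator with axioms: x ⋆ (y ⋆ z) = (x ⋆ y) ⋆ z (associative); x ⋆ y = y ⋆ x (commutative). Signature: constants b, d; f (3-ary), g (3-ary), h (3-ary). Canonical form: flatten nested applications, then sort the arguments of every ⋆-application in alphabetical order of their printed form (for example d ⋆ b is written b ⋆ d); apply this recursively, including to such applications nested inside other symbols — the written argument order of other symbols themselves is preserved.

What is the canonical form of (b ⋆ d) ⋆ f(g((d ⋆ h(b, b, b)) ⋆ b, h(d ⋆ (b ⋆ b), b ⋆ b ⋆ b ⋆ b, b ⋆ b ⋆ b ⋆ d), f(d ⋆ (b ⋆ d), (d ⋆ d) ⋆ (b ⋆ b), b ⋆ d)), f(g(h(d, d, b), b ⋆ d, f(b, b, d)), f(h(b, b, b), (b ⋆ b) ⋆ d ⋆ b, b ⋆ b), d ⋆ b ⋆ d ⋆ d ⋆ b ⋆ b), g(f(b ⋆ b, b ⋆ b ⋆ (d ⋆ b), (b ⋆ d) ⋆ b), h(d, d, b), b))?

Flatten:  b ⋆ d ⋆ f(g((d ⋆ h(b, b, b)) ⋆ b, h(d ⋆ (b ⋆ b), b ⋆ b ⋆ b ⋆ b, b ⋆ b ⋆ b ⋆ d), f(d ⋆ (b ⋆ d), (d ⋆ d) ⋆ (b ⋆ b), b ⋆ d)), f(g(h(d, d, b), b ⋆ d, f(b, b, d)), f(h(b, b, b), (b ⋆ b) ⋆ d ⋆ b, b ⋆ b), d ⋆ b ⋆ d ⋆ d ⋆ b ⋆ b), g(f(b ⋆ b, b ⋆ b ⋆ (d ⋆ b), (b ⋆ d) ⋆ b), h(d, d, b), b))
Inside:  f(g((d ⋆ h(b, b, b)) ⋆ b, h(d ⋆ (b ⋆ b), b ⋆ b ⋆ b ⋆ b, b ⋆ b ⋆ b ⋆ d), f(d ⋆ (b ⋆ d), (d ⋆ d) ⋆ (b ⋆ b), b ⋆ d)), f(g(h(d, d, b), b ⋆ d, f(b, b, d)), f(h(b, b, b), (b ⋆ b) ⋆ d ⋆ b, b ⋆ b), d ⋆ b ⋆ d ⋆ d ⋆ b ⋆ b), g(f(b ⋆ b, b ⋆ b ⋆ (d ⋆ b), (b ⋆ d) ⋆ b), h(d, d, b), b))  →  f(g(b ⋆ d ⋆ h(b, b, b), h(b ⋆ b ⋆ d, b ⋆ b ⋆ b ⋆ b, b ⋆ b ⋆ b ⋆ d), f(b ⋆ d ⋆ d, b ⋆ b ⋆ d ⋆ d, b ⋆ d)), f(g(h(d, d, b), b ⋆ d, f(b, b, d)), f(h(b, b, b), b ⋆ b ⋆ b ⋆ d, b ⋆ b), b ⋆ b ⋆ b ⋆ d ⋆ d ⋆ d), g(f(b ⋆ b, b ⋆ b ⋆ b ⋆ d, b ⋆ b ⋆ d), h(d, d, b), b))
Order the arguments:  b ⋆ d ⋆ f(g(b ⋆ d ⋆ h(b, b, b), h(b ⋆ b ⋆ d, b ⋆ b ⋆ b ⋆ b, b ⋆ b ⋆ b ⋆ d), f(b ⋆ d ⋆ d, b ⋆ b ⋆ d ⋆ d, b ⋆ d)), f(g(h(d, d, b), b ⋆ d, f(b, b, d)), f(h(b, b, b), b ⋆ b ⋆ b ⋆ d, b ⋆ b), b ⋆ b ⋆ b ⋆ d ⋆ d ⋆ d), g(f(b ⋆ b, b ⋆ b ⋆ b ⋆ d, b ⋆ b ⋆ d), h(d, d, b), b))

Answer: b ⋆ d ⋆ f(g(b ⋆ d ⋆ h(b, b, b), h(b ⋆ b ⋆ d, b ⋆ b ⋆ b ⋆ b, b ⋆ b ⋆ b ⋆ d), f(b ⋆ d ⋆ d, b ⋆ b ⋆ d ⋆ d, b ⋆ d)), f(g(h(d, d, b), b ⋆ d, f(b, b, d)), f(h(b, b, b), b ⋆ b ⋆ b ⋆ d, b ⋆ b), b ⋆ b ⋆ b ⋆ d ⋆ d ⋆ d), g(f(b ⋆ b, b ⋆ b ⋆ b ⋆ d, b ⋆ b ⋆ d), h(d, d, b), b))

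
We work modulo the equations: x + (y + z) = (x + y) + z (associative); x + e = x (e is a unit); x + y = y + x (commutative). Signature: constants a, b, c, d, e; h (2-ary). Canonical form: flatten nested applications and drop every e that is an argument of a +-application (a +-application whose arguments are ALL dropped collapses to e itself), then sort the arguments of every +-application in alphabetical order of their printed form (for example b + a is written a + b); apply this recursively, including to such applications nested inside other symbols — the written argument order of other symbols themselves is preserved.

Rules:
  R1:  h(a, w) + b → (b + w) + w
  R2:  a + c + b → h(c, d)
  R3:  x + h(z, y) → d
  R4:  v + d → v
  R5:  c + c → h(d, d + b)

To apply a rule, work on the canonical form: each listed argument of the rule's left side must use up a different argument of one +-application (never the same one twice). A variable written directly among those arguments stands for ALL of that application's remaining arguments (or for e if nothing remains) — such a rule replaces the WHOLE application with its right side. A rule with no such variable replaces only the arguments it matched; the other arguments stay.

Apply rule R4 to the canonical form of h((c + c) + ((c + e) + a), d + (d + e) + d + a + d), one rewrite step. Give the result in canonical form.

Canonical form:  h(a + c + c + c, a + d + d + d + d)
Apply R4:  consuming d;  v := a + d + d + d
Every leftover argument binds to the variable; the entire application is replaced.
Giving:  h(a + c + c + c, a + d + d + d)

Answer: h(a + c + c + c, a + d + d + d)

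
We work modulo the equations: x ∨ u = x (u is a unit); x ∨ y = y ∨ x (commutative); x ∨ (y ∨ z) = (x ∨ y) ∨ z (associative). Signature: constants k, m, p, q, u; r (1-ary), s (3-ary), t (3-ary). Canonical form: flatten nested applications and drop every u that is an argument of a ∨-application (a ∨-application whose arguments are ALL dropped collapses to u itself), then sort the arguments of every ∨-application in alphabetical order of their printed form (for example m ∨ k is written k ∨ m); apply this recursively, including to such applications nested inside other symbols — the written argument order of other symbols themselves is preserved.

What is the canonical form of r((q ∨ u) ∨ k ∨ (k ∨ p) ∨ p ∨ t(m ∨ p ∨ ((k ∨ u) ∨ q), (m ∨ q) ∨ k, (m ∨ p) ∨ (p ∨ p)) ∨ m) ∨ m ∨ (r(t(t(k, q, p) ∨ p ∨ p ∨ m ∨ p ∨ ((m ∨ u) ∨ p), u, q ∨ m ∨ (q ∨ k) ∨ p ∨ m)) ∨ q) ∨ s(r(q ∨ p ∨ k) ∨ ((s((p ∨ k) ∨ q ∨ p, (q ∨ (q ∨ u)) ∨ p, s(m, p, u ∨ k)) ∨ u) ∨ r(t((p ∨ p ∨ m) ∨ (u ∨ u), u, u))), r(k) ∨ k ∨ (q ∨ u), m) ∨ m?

Un-nest:  r((q ∨ u) ∨ k ∨ (k ∨ p) ∨ p ∨ t(m ∨ p ∨ ((k ∨ u) ∨ q), (m ∨ q) ∨ k, (m ∨ p) ∨ (p ∨ p)) ∨ m) ∨ m ∨ r(t(t(k, q, p) ∨ p ∨ p ∨ m ∨ p ∨ ((m ∨ u) ∨ p), u, q ∨ m ∨ (q ∨ k) ∨ p ∨ m)) ∨ q ∨ s(r(q ∨ p ∨ k) ∨ ((s((p ∨ k) ∨ q ∨ p, (q ∨ (q ∨ u)) ∨ p, s(m, p, u ∨ k)) ∨ u) ∨ r(t((p ∨ p ∨ m) ∨ (u ∨ u), u, u))), r(k) ∨ k ∨ (q ∨ u), m) ∨ m
Canonicalize subterm:  r((q ∨ u) ∨ k ∨ (k ∨ p) ∨ p ∨ t(m ∨ p ∨ ((k ∨ u) ∨ q), (m ∨ q) ∨ k, (m ∨ p) ∨ (p ∨ p)) ∨ m)  →  r(k ∨ k ∨ m ∨ p ∨ p ∨ q ∨ t(k ∨ m ∨ p ∨ q, k ∨ m ∨ q, m ∨ p ∨ p ∨ p))
Simplify inside:  r(t(t(k, q, p) ∨ p ∨ p ∨ m ∨ p ∨ ((m ∨ u) ∨ p), u, q ∨ m ∨ (q ∨ k) ∨ p ∨ m))  →  r(t(m ∨ m ∨ p ∨ p ∨ p ∨ p ∨ t(k, q, p), u, k ∨ m ∨ m ∨ p ∨ q ∨ q))
Inside:  s(r(q ∨ p ∨ k) ∨ ((s((p ∨ k) ∨ q ∨ p, (q ∨ (q ∨ u)) ∨ p, s(m, p, u ∨ k)) ∨ u) ∨ r(t((p ∨ p ∨ m) ∨ (u ∨ u), u, u))), r(k) ∨ k ∨ (q ∨ u), m)  →  s(r(k ∨ p ∨ q) ∨ r(t(m ∨ p ∨ p, u, u)) ∨ s(k ∨ p ∨ p ∨ q, p ∨ q ∨ q, s(m, p, k)), k ∨ q ∨ r(k), m)
Sort:  m ∨ m ∨ q ∨ r(k ∨ k ∨ m ∨ p ∨ p ∨ q ∨ t(k ∨ m ∨ p ∨ q, k ∨ m ∨ q, m ∨ p ∨ p ∨ p)) ∨ r(t(m ∨ m ∨ p ∨ p ∨ p ∨ p ∨ t(k, q, p), u, k ∨ m ∨ m ∨ p ∨ q ∨ q)) ∨ s(r(k ∨ p ∨ q) ∨ r(t(m ∨ p ∨ p, u, u)) ∨ s(k ∨ p ∨ p ∨ q, p ∨ q ∨ q, s(m, p, k)), k ∨ q ∨ r(k), m)

Answer: m ∨ m ∨ q ∨ r(k ∨ k ∨ m ∨ p ∨ p ∨ q ∨ t(k ∨ m ∨ p ∨ q, k ∨ m ∨ q, m ∨ p ∨ p ∨ p)) ∨ r(t(m ∨ m ∨ p ∨ p ∨ p ∨ p ∨ t(k, q, p), u, k ∨ m ∨ m ∨ p ∨ q ∨ q)) ∨ s(r(k ∨ p ∨ q) ∨ r(t(m ∨ p ∨ p, u, u)) ∨ s(k ∨ p ∨ p ∨ q, p ∨ q ∨ q, s(m, p, k)), k ∨ q ∨ r(k), m)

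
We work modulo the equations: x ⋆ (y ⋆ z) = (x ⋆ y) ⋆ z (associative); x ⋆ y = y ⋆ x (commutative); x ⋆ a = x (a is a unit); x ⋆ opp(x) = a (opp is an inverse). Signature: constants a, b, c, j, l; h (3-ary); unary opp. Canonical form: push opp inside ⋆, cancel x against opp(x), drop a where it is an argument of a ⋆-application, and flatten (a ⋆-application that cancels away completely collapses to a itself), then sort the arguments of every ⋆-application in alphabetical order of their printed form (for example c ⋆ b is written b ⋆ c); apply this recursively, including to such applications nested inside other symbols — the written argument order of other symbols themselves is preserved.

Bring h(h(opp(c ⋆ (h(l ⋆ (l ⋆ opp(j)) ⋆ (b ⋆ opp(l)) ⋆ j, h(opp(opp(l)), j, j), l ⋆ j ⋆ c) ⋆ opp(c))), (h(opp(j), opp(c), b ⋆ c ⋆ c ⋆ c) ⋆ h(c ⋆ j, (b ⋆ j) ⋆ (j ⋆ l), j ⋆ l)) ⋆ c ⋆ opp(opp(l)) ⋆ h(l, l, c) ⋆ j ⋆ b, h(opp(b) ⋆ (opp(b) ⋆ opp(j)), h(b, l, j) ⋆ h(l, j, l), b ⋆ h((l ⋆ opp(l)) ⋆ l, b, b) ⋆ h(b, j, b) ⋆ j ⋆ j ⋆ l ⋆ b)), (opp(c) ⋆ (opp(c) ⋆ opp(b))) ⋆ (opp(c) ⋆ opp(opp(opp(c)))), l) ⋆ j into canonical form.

Answer: h(h(opp(h(b ⋆ l, h(l, j, j), c ⋆ j ⋆ l)), b ⋆ c ⋆ h(c ⋆ j, b ⋆ j ⋆ j ⋆ l, j ⋆ l) ⋆ h(l, l, c) ⋆ h(opp(j), opp(c), b ⋆ c ⋆ c ⋆ c) ⋆ j ⋆ l, h(opp(b) ⋆ opp(b) ⋆ opp(j), h(b, l, j) ⋆ h(l, j, l), b ⋆ b ⋆ h(b, j, b) ⋆ h(l, b, b) ⋆ j ⋆ j ⋆ l)), opp(b) ⋆ opp(c) ⋆ opp(c) ⋆ opp(c) ⋆ opp(c), l) ⋆ j

Derivation:
Push opp inside:  distribute opp over ⋆ and collapse double opp
Collect terms:  h(h(opp(h(b ⋆ l, h(l, j, j), c ⋆ j ⋆ l)), b ⋆ c ⋆ h(c ⋆ j, b ⋆ j ⋆ j ⋆ l, j ⋆ l) ⋆ h(l, l, c) ⋆ h(opp(j), opp(c), b ⋆ c ⋆ c ⋆ c) ⋆ j ⋆ l, h(opp(b) ⋆ opp(b) ⋆ opp(j), h(b, l, j) ⋆ h(l, j, l), b ⋆ b ⋆ h(b, j, b) ⋆ h(l, b, b) ⋆ j ⋆ j ⋆ l)), opp(b) ⋆ opp(c) ⋆ opp(c) ⋆ opp(c) ⋆ opp(c), l) ⋆ j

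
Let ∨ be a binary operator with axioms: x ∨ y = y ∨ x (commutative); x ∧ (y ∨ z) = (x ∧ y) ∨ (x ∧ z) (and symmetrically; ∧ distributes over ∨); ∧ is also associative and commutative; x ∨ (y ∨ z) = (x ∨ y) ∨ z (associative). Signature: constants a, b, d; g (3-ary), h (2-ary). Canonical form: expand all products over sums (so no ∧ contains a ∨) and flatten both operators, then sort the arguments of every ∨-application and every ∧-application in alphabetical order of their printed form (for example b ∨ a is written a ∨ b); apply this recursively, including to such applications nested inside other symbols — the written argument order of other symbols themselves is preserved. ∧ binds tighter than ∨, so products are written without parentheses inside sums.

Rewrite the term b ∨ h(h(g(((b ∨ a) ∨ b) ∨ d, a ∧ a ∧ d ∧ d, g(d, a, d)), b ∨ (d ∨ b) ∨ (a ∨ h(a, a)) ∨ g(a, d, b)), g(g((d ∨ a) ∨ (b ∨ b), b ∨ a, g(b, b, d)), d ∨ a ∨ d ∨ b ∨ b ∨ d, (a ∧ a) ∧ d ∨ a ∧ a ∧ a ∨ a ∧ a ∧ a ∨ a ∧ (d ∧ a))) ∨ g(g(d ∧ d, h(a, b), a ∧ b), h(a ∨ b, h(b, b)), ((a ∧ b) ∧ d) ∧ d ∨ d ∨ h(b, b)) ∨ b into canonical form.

Merge nested applications:  b ∨ h(h(g(a ∨ b ∨ b ∨ d, a ∧ a ∧ d ∧ d, g(d, a, d)), a ∨ b ∨ b ∨ d ∨ g(a, d, b) ∨ h(a, a)), g(g(a ∨ b ∨ b ∨ d, a ∨ b, g(b, b, d)), a ∨ b ∨ b ∨ d ∨ d ∨ d, a ∧ a ∧ a ∨ a ∧ a ∧ a ∨ a ∧ a ∧ d ∨ a ∧ a ∧ d)) ∨ g(g(d ∧ d, h(a, b), a ∧ b), h(a ∨ b, h(b, b)), a ∧ b ∧ d ∧ d ∨ d ∨ h(b, b)) ∨ b
Sort arguments:  b ∨ b ∨ g(g(d ∧ d, h(a, b), a ∧ b), h(a ∨ b, h(b, b)), a ∧ b ∧ d ∧ d ∨ d ∨ h(b, b)) ∨ h(h(g(a ∨ b ∨ b ∨ d, a ∧ a ∧ d ∧ d, g(d, a, d)), a ∨ b ∨ b ∨ d ∨ g(a, d, b) ∨ h(a, a)), g(g(a ∨ b ∨ b ∨ d, a ∨ b, g(b, b, d)), a ∨ b ∨ b ∨ d ∨ d ∨ d, a ∧ a ∧ a ∨ a ∧ a ∧ a ∨ a ∧ a ∧ d ∨ a ∧ a ∧ d))

Answer: b ∨ b ∨ g(g(d ∧ d, h(a, b), a ∧ b), h(a ∨ b, h(b, b)), a ∧ b ∧ d ∧ d ∨ d ∨ h(b, b)) ∨ h(h(g(a ∨ b ∨ b ∨ d, a ∧ a ∧ d ∧ d, g(d, a, d)), a ∨ b ∨ b ∨ d ∨ g(a, d, b) ∨ h(a, a)), g(g(a ∨ b ∨ b ∨ d, a ∨ b, g(b, b, d)), a ∨ b ∨ b ∨ d ∨ d ∨ d, a ∧ a ∧ a ∨ a ∧ a ∧ a ∨ a ∧ a ∧ d ∨ a ∧ a ∧ d))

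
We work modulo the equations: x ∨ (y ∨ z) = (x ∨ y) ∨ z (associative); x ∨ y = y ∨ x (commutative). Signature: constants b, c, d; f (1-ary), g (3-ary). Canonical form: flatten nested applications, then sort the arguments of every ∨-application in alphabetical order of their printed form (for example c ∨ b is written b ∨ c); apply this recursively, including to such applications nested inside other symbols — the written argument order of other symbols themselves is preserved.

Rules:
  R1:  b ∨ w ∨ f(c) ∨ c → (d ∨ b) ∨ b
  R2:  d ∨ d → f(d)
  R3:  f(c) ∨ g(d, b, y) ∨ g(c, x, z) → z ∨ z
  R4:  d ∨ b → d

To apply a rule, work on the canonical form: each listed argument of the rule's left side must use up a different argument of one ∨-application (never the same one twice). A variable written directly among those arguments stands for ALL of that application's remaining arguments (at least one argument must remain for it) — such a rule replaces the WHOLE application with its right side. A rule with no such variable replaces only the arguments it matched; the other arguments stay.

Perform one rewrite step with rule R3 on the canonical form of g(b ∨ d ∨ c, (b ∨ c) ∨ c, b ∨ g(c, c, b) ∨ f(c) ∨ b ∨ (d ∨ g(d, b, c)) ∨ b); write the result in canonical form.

Canonical form:  g(b ∨ c ∨ d, b ∨ c ∨ c, b ∨ b ∨ b ∨ d ∨ f(c) ∨ g(c, c, b) ∨ g(d, b, c))
Apply R3:  consuming f(c), g(c, c, b), g(d, b, c);  x := c, y := c, z := b
Result:  g(b ∨ c ∨ d, b ∨ c ∨ c, b ∨ b ∨ b ∨ b ∨ b ∨ d)

Answer: g(b ∨ c ∨ d, b ∨ c ∨ c, b ∨ b ∨ b ∨ b ∨ b ∨ d)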